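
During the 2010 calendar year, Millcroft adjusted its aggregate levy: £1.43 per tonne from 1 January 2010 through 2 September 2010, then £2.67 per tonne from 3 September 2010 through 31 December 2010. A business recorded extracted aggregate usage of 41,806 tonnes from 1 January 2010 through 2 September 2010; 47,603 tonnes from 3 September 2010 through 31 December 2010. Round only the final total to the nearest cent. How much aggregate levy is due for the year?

1 January – 2 September 2010: 41,806 tonnes at £1.43/tonne → £59,782.58
3 September – 31 December 2010: 47,603 tonnes at £2.67/tonne → £127,100.01

£186,882.59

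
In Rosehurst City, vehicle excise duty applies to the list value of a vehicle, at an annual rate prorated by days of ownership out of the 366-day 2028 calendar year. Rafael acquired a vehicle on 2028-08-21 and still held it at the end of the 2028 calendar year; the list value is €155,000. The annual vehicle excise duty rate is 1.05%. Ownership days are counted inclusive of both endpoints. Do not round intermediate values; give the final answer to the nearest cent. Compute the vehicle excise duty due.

Days held (2028-08-21 to 2028-12-31): 133 out of 366
Tax = €155,000 × 1.05% × 133/366 = €591.4139

€591.41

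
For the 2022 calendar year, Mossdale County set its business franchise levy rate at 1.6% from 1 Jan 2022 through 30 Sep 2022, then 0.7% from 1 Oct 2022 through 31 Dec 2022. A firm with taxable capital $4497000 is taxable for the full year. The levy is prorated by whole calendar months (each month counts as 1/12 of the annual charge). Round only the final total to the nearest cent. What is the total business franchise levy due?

1 Jan – 30 Sep 2022: 9 months at 1.6% → $4497000 × 1.6% × 9/12 = $53964.0000
1 Oct – 31 Dec 2022: 3 months at 0.7% → $4497000 × 0.7% × 3/12 = $7869.7500
Total = $61833.7500

$61833.75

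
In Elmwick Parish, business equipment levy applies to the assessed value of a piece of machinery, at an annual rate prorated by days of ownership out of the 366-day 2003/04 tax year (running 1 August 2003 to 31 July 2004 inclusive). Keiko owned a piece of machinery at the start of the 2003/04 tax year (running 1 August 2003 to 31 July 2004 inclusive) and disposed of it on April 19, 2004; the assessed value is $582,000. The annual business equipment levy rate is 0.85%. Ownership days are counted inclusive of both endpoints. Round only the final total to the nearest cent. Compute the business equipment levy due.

$3,554.81

Days held (August 1, 2003 – April 19, 2004): 263 out of 366
Tax = $582,000 × 0.85% × 263/366 = $3,554.8115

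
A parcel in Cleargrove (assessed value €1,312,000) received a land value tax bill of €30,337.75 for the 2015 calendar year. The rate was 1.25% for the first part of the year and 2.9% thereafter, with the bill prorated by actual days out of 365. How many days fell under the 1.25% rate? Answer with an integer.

130 days

Let d = days at the first rate; then 365 − d days at the second rate.
€1,312,000 × [1.25%·d + 2.9%·(365−d)] / 365 = €30,337.75
Solving gives d = 130, so the new rate took effect on 11 May 2015.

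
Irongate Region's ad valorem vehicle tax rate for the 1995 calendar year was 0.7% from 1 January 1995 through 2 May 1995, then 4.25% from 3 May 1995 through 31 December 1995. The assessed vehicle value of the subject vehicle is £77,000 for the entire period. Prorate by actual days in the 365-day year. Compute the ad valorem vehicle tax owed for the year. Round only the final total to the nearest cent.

£2,358.84

1 January – 2 May 1995: 122 days at 0.7% → £77,000 × 0.7% × 122/365 = £180.1589
3 May – 31 December 1995: 243 days at 4.25% → £77,000 × 4.25% × 243/365 = £2,178.6781
Total = £2,358.8370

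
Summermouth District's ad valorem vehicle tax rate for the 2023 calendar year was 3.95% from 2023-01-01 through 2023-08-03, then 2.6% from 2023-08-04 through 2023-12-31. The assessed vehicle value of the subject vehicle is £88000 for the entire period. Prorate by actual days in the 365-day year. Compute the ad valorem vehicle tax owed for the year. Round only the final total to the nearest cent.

£2987.78

2023-01-01 to 2023-08-03: 215 days at 3.95% → £88000 × 3.95% × 215/365 = £2047.5068
2023-08-04 to 2023-12-31: 150 days at 2.6% → £88000 × 2.6% × 150/365 = £940.2740
Total = £2987.7808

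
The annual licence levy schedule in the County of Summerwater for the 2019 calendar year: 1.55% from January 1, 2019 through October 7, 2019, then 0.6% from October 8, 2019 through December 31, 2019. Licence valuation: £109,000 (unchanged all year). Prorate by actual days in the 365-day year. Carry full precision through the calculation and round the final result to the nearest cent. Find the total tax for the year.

January 1 – October 7, 2019: 280 days at 1.55% → £109,000 × 1.55% × 280/365 = £1,296.0548
October 8 – December 31, 2019: 85 days at 0.6% → £109,000 × 0.6% × 85/365 = £152.3014
Total = £1,448.3562

£1,448.36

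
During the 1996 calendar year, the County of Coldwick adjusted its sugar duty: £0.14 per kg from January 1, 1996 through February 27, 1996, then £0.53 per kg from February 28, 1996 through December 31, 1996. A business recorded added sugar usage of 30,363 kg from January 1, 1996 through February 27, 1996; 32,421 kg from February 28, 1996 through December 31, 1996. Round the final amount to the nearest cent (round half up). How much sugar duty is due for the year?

January 1 – February 27, 1996: 30,363 kg at £0.14/kg → £4,250.82
February 28 – December 31, 1996: 32,421 kg at £0.53/kg → £17,183.13

£21,433.95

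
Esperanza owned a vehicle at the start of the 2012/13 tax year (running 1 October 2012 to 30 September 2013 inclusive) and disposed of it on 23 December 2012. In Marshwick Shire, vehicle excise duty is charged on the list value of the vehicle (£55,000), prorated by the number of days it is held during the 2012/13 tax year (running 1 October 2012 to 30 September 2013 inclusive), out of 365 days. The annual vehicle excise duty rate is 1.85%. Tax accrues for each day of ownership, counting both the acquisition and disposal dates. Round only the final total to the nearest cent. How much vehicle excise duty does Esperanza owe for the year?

£234.16

Days held (1 October – 23 December 2012): 84 out of 365
Tax = £55,000 × 1.85% × 84/365 = £234.1644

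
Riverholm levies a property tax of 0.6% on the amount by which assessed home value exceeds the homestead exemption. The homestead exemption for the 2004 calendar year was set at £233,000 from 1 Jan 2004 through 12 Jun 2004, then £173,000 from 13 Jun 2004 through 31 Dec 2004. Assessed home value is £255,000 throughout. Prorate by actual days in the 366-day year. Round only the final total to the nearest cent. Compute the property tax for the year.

£330.69

1 Jan – 12 Jun 2004: 164 days, exemption £233,000 → (£255,000 − £233,000) × 0.6% × 164/366 = £59.1475
13 Jun – 31 Dec 2004: 202 days, exemption £173,000 → (£255,000 − £173,000) × 0.6% × 202/366 = £271.5410
Total = £330.6885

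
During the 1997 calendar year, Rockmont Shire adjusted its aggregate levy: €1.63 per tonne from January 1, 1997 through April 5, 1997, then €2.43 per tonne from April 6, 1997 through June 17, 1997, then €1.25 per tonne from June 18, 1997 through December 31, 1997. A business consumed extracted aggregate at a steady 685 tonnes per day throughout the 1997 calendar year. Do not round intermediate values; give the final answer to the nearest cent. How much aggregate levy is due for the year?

€396,265.65

January 1 – April 5, 1997: 95 days × 685 tonnes/day = 65,075 tonnes at €1.63/tonne → €106,072.25
April 6 – June 17, 1997: 73 days × 685 tonnes/day = 50,005 tonnes at €2.43/tonne → €121,512.15
June 18 – December 31, 1997: 197 days × 685 tonnes/day = 134,945 tonnes at €1.25/tonne → €168,681.25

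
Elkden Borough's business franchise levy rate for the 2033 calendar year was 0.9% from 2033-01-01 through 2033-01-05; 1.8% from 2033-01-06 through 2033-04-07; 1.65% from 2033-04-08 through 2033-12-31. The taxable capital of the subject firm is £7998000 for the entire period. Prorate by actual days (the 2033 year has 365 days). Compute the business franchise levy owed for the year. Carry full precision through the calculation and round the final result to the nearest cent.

2033-01-01 to 2033-01-05: 5 days at 0.9% → £7998000 × 0.9% × 5/365 = £986.0548
2033-01-06 to 2033-04-07: 92 days at 1.8% → £7998000 × 1.8% × 92/365 = £36286.8164
2033-04-08 to 2033-12-31: 268 days at 1.65% → £7998000 × 1.65% × 268/365 = £96896.3178
Total = £134169.1890

£134169.19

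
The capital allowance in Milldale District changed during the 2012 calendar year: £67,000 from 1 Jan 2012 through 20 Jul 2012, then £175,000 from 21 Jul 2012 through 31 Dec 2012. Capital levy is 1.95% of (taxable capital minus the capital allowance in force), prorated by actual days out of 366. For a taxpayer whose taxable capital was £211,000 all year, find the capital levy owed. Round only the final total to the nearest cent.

1 Jan – 20 Jul 2012: 202 days, exemption £67,000 → (£211,000 − £67,000) × 1.95% × 202/366 = £1,549.7705
21 Jul – 31 Dec 2012: 164 days, exemption £175,000 → (£211,000 − £175,000) × 1.95% × 164/366 = £314.5574
Total = £1,864.3279

£1,864.33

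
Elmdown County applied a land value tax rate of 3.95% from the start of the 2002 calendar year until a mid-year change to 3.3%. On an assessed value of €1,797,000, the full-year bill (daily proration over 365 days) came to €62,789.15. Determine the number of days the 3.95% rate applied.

Let d = days at the first rate; then 365 − d days at the second rate.
€1,797,000 × [3.95%·d + 3.3%·(365−d)] / 365 = €62,789.15
Solving gives d = 109, so the new rate took effect on 20 April 2002.

109 days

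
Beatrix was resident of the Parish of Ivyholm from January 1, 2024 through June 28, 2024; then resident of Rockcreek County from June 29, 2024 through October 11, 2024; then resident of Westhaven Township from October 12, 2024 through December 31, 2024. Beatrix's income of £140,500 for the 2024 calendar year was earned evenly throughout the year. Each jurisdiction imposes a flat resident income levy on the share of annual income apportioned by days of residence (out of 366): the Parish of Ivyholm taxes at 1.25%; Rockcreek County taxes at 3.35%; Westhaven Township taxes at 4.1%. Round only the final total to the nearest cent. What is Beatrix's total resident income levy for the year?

The Parish of Ivyholm, January 1 – June 28, 2024: 180 days → £140,500 × 1.25% × 180/366 = £863.7295
Rockcreek County, June 29 – October 11, 2024: 105 days → £140,500 × 3.35% × 105/366 = £1,350.2971
Westhaven Township, October 12 – December 31, 2024: 81 days → £140,500 × 4.1% × 81/366 = £1,274.8648
Total = £3,488.8914

£3,488.89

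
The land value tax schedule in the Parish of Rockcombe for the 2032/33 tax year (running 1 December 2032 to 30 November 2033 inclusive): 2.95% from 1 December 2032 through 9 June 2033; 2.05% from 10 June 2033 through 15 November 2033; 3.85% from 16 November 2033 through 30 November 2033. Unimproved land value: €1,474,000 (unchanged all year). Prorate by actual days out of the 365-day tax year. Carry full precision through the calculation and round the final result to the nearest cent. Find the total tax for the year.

1 December 2032 – 9 June 2033: 191 days at 2.95% → €1,474,000 × 2.95% × 191/365 = €22,754.1178
10 June – 15 November 2033: 159 days at 2.05% → €1,474,000 × 2.05% × 159/365 = €13,163.0219
16 November – 30 November 2033: 15 days at 3.85% → €1,474,000 × 3.85% × 15/365 = €2,332.1507
Total = €38,249.2904

€38,249.29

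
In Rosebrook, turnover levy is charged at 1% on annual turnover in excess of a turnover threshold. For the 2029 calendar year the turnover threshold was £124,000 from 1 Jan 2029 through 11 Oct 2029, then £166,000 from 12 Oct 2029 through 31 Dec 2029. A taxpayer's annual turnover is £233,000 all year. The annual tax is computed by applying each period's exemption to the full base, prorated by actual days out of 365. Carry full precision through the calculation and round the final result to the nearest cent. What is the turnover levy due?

1 Jan – 11 Oct 2029: 284 days, exemption £124,000 → (£233,000 − £124,000) × 1% × 284/365 = £848.1096
12 Oct – 31 Dec 2029: 81 days, exemption £166,000 → (£233,000 − £166,000) × 1% × 81/365 = £148.6849
Total = £996.7945

£996.79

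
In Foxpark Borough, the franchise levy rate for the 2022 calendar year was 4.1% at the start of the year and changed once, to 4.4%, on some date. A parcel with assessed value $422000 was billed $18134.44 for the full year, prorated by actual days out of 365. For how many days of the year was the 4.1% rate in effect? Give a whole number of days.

125 days

Let d = days at the first rate; then 365 − d days at the second rate.
$422000 × [4.1%·d + 4.4%·(365−d)] / 365 = $18134.44
Solving gives d = 125, so the new rate took effect on May 6, 2022.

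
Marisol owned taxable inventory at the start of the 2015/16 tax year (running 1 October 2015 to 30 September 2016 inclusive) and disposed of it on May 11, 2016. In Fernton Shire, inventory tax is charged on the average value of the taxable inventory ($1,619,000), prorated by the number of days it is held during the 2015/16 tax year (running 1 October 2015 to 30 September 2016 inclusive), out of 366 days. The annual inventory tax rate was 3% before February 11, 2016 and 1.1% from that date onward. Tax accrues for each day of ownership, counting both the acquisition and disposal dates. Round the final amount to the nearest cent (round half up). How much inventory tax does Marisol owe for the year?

$22,077.67

October 1, 2015 – February 10, 2016: 133 days at 3% → $1,619,000 × 3% × 133/366 = $17,649.7541
February 11 – May 11, 2016: 91 days at 1.1% → $1,619,000 × 1.1% × 91/366 = $4,427.9208
Total = $22,077.6749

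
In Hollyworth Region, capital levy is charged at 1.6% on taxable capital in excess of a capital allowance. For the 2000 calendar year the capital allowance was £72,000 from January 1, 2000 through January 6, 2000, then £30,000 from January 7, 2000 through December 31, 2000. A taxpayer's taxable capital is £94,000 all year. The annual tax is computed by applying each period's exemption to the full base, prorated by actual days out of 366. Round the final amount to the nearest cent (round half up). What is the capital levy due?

£1,012.98

January 1 – January 6, 2000: 6 days, exemption £72,000 → (£94,000 − £72,000) × 1.6% × 6/366 = £5.7705
January 7 – December 31, 2000: 360 days, exemption £30,000 → (£94,000 − £30,000) × 1.6% × 360/366 = £1,007.2131
Total = £1,012.9836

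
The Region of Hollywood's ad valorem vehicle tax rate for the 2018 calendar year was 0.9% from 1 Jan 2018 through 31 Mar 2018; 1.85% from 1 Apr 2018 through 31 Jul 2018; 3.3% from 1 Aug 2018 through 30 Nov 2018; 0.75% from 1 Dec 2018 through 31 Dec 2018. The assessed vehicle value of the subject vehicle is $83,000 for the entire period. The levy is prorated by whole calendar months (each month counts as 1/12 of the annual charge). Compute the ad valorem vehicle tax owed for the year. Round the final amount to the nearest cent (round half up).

$1,663.46

1 Jan – 31 Mar 2018: 3 months at 0.9% → $83,000 × 0.9% × 3/12 = $186.7500
1 Apr – 31 Jul 2018: 4 months at 1.85% → $83,000 × 1.85% × 4/12 = $511.8333
1 Aug – 30 Nov 2018: 4 months at 3.3% → $83,000 × 3.3% × 4/12 = $913.0000
1 Dec – 31 Dec 2018: 1 month at 0.75% → $83,000 × 0.75% × 1/12 = $51.8750
Total = $1,663.4583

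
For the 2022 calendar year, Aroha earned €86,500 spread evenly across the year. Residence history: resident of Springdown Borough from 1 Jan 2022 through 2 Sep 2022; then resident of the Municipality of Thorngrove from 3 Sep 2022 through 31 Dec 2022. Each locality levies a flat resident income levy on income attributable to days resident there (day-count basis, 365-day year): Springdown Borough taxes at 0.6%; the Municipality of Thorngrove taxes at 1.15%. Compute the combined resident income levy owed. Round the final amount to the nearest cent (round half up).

€675.41

Springdown Borough, 1 Jan – 2 Sep 2022: 245 days → €86,500 × 0.6% × 245/365 = €348.3699
The Municipality of Thorngrove, 3 Sep – 31 Dec 2022: 120 days → €86,500 × 1.15% × 120/365 = €327.0411
Total = €675.4110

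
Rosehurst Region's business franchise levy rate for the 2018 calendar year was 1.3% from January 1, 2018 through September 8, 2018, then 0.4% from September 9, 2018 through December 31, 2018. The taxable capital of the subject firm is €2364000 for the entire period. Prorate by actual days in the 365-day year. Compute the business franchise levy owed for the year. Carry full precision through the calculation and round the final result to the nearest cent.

€24086.89

January 1 – September 8, 2018: 251 days at 1.3% → €2364000 × 1.3% × 251/365 = €21133.5123
September 9 – December 31, 2018: 114 days at 0.4% → €2364000 × 0.4% × 114/365 = €2953.3808
Total = €24086.8932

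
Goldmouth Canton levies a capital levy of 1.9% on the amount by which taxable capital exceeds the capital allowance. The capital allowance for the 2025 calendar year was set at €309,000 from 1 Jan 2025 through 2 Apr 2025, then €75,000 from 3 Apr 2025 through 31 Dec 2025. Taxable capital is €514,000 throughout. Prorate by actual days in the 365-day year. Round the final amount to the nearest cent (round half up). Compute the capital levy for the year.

€7,220.36

1 Jan – 2 Apr 2025: 92 days, exemption €309,000 → (€514,000 − €309,000) × 1.9% × 92/365 = €981.7534
3 Apr – 31 Dec 2025: 273 days, exemption €75,000 → (€514,000 − €75,000) × 1.9% × 273/365 = €6,238.6110
Total = €7,220.3644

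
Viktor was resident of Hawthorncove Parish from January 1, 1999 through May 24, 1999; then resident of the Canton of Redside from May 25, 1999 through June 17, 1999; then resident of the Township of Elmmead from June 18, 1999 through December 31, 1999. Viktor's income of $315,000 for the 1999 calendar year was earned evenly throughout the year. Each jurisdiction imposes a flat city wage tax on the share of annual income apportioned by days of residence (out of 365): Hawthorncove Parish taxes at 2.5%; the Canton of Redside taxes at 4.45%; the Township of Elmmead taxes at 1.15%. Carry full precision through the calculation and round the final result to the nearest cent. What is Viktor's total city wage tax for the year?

Hawthorncove Parish, January 1 – May 24, 1999: 144 days → $315,000 × 2.5% × 144/365 = $3,106.8493
The Canton of Redside, May 25 – June 17, 1999: 24 days → $315,000 × 4.45% × 24/365 = $921.6986
The Township of Elmmead, June 18 – December 31, 1999: 197 days → $315,000 × 1.15% × 197/365 = $1,955.1575
Total = $5,983.7055

$5,983.71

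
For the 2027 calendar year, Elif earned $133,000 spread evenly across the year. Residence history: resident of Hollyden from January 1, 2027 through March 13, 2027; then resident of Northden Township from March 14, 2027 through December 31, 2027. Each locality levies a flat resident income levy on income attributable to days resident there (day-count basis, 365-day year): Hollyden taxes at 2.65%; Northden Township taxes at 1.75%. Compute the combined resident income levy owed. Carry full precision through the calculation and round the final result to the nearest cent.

Hollyden, January 1 – March 13, 2027: 72 days → $133,000 × 2.65% × 72/365 = $695.2438
Northden Township, March 14 – December 31, 2027: 293 days → $133,000 × 1.75% × 293/365 = $1,868.3767
Total = $2,563.6205

$2,563.62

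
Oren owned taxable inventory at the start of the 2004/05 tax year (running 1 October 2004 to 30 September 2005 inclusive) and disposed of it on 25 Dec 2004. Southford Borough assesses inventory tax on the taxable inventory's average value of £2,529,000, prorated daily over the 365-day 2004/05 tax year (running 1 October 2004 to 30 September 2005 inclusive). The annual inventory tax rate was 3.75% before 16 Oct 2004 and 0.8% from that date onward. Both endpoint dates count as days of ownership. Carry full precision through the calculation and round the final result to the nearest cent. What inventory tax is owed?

1 Oct – 15 Oct 2004: 15 days at 3.75% → £2,529,000 × 3.75% × 15/365 = £3,897.4315
16 Oct – 25 Dec 2004: 71 days at 0.8% → £2,529,000 × 0.8% × 71/365 = £3,935.5397
Total = £7,832.9712

£7,832.97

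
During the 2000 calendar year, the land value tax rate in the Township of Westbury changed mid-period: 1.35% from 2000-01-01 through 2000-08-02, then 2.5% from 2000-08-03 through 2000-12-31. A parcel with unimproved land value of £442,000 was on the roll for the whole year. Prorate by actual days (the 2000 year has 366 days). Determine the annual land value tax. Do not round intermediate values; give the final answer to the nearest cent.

£8,064.08

2000-01-01 to 2000-08-02: 215 days at 1.35% → £442,000 × 1.35% × 215/366 = £3,505.2049
2000-08-03 to 2000-12-31: 151 days at 2.5% → £442,000 × 2.5% × 151/366 = £4,558.8798
Total = £8,064.0847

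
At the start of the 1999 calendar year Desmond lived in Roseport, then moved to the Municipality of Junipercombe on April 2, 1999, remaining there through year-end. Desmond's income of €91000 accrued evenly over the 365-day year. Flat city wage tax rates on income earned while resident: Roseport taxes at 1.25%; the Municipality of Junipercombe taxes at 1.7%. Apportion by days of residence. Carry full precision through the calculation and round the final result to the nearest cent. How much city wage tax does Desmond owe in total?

Roseport, January 1 – April 1, 1999: 91 days → €91000 × 1.25% × 91/365 = €283.5959
The Municipality of Junipercombe, April 2 – December 31, 1999: 274 days → €91000 × 1.7% × 274/365 = €1161.3096
Total = €1444.9055

€1444.91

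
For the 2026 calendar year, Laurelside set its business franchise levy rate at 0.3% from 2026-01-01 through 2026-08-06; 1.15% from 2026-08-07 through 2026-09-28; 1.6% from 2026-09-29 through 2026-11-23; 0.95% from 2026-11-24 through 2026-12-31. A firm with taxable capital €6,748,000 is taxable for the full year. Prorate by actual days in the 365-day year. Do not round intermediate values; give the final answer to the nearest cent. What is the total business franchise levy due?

€46,598.18

2026-01-01 to 2026-08-06: 218 days at 0.3% → €6,748,000 × 0.3% × 218/365 = €12,090.9370
2026-08-07 to 2026-09-28: 53 days at 1.15% → €6,748,000 × 1.15% × 53/365 = €11,268.2356
2026-09-29 to 2026-11-23: 56 days at 1.6% → €6,748,000 × 1.6% × 56/365 = €16,564.9534
2026-11-24 to 2026-12-31: 38 days at 0.95% → €6,748,000 × 0.95% × 38/365 = €6,674.0493
Total = €46,598.1753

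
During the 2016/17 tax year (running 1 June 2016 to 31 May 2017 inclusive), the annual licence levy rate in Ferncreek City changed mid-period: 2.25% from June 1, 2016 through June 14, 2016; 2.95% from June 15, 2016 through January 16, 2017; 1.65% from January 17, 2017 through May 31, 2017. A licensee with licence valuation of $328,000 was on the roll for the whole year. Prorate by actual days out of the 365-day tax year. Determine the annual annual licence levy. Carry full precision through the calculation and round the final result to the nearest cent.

June 1 – June 14, 2016: 14 days at 2.25% → $328,000 × 2.25% × 14/365 = $283.0685
June 15, 2016 – January 16, 2017: 216 days at 2.95% → $328,000 × 2.95% × 216/365 = $5,726.0712
January 17 – May 31, 2017: 135 days at 1.65% → $328,000 × 1.65% × 135/365 = $2,001.6986
Total = $8,010.8384

$8,010.84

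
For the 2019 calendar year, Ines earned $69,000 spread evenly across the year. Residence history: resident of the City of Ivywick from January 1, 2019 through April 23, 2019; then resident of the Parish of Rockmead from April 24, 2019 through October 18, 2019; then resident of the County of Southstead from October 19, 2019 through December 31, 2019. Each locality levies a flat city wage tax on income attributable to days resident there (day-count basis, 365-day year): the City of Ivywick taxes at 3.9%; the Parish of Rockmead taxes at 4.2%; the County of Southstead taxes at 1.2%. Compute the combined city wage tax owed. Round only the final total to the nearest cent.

The City of Ivywick, January 1 – April 23, 2019: 113 days → $69,000 × 3.9% × 113/365 = $833.1041
The Parish of Rockmead, April 24 – October 18, 2019: 178 days → $69,000 × 4.2% × 178/365 = $1,413.2712
The County of Southstead, October 19 – December 31, 2019: 74 days → $69,000 × 1.2% × 74/365 = $167.8685
Total = $2,414.2438

$2,414.24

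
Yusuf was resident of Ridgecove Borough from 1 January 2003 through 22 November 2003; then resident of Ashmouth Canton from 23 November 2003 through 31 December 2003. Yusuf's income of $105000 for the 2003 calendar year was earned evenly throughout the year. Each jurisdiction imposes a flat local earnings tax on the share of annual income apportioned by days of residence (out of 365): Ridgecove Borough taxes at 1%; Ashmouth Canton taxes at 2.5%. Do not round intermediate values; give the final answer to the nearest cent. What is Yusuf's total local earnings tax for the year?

Ridgecove Borough, 1 January – 22 November 2003: 326 days → $105000 × 1% × 326/365 = $937.8082
Ashmouth Canton, 23 November – 31 December 2003: 39 days → $105000 × 2.5% × 39/365 = $280.4795
Total = $1218.2877

$1218.29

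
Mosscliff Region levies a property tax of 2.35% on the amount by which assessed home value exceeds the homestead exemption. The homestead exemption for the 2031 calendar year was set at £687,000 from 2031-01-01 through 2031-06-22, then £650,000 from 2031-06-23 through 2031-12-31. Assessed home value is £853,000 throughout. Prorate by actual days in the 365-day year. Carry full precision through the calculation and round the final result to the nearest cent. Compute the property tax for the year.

£4,358.38

2031-01-01 to 2031-06-22: 173 days, exemption £687,000 → (£853,000 − £687,000) × 2.35% × 173/365 = £1,848.9671
2031-06-23 to 2031-12-31: 192 days, exemption £650,000 → (£853,000 − £650,000) × 2.35% × 192/365 = £2,509.4137
Total = £4,358.3808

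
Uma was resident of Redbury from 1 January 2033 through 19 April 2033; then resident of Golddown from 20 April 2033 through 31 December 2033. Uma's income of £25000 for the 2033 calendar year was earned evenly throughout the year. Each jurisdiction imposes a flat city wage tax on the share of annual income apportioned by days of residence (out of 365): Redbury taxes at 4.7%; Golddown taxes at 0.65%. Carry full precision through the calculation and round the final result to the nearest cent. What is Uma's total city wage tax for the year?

Redbury, 1 January – 19 April 2033: 109 days → £25000 × 4.7% × 109/365 = £350.8904
Golddown, 20 April – 31 December 2033: 256 days → £25000 × 0.65% × 256/365 = £113.9726
Total = £464.8630

£464.86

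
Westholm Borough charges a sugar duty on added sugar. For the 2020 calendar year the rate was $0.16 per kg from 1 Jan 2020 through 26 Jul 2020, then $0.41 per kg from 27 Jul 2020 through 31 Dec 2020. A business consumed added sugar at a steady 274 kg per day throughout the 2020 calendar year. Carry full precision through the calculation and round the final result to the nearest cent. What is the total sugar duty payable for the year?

$26,868.44

1 Jan – 26 Jul 2020: 208 days × 274 kg/day = 56,992 kg at $0.16/kg → $9,118.72
27 Jul – 31 Dec 2020: 158 days × 274 kg/day = 43,292 kg at $0.41/kg → $17,749.72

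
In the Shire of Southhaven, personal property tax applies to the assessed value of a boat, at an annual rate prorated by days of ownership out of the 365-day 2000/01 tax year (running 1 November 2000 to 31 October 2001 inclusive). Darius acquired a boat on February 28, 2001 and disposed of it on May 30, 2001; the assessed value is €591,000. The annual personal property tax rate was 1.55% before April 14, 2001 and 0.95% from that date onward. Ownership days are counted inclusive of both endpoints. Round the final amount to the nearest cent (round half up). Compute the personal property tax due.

February 28 – April 13, 2001: 45 days at 1.55% → €591,000 × 1.55% × 45/365 = €1,129.3767
April 14 – May 30, 2001: 47 days at 0.95% → €591,000 × 0.95% × 47/365 = €722.9630
Total = €1,852.3397

€1,852.34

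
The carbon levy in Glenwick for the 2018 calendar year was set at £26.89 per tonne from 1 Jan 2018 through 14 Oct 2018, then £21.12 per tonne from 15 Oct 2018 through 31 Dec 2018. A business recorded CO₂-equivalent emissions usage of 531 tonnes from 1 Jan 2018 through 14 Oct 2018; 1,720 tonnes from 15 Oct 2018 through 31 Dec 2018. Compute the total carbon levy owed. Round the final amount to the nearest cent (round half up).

1 Jan – 14 Oct 2018: 531 tonnes at £26.89/tonne → £14,278.59
15 Oct – 31 Dec 2018: 1,720 tonnes at £21.12/tonne → £36,326.40

£50,604.99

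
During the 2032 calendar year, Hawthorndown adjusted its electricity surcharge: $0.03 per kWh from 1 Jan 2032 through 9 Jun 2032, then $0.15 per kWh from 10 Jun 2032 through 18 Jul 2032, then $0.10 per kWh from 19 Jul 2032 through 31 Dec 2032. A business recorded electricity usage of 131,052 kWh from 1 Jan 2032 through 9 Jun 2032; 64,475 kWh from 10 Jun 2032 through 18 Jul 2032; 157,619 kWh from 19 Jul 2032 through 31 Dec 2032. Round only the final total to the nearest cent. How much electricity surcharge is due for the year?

1 Jan – 9 Jun 2032: 131,052 kWh at $0.03/kWh → $3,931.56
10 Jun – 18 Jul 2032: 64,475 kWh at $0.15/kWh → $9,671.25
19 Jul – 31 Dec 2032: 157,619 kWh at $0.10/kWh → $15,761.90

$29,364.71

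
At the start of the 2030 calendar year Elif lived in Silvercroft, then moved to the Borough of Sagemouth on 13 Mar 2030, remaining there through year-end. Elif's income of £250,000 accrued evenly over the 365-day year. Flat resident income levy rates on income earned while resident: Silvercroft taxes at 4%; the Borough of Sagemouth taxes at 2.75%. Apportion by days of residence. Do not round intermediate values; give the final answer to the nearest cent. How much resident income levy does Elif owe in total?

Silvercroft, 1 Jan – 12 Mar 2030: 71 days → £250,000 × 4% × 71/365 = £1,945.2055
The Borough of Sagemouth, 13 Mar – 31 Dec 2030: 294 days → £250,000 × 2.75% × 294/365 = £5,537.6712
Total = £7,482.8767

£7,482.88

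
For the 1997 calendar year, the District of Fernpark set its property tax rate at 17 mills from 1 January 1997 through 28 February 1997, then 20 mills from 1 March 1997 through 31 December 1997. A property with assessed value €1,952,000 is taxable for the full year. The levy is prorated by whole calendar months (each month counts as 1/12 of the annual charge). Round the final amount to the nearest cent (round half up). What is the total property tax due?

1 January – 28 February 1997: 2 months at 17 mills → €1,952,000 × 1.7% × 2/12 = €5,530.6667
1 March – 31 December 1997: 10 months at 20 mills → €1,952,000 × 2% × 10/12 = €32,533.3333
Total = €38,064.0000

€38,064.00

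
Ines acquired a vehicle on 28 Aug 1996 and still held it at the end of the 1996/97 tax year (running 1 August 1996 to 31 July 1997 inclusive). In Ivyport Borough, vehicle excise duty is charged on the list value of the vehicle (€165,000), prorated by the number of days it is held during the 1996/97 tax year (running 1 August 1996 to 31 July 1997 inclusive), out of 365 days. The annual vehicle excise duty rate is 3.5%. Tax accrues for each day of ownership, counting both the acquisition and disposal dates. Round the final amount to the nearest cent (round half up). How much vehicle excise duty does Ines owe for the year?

€5,347.81

Days held (28 Aug 1996 – 31 Jul 1997): 338 out of 365
Tax = €165,000 × 3.5% × 338/365 = €5,347.8082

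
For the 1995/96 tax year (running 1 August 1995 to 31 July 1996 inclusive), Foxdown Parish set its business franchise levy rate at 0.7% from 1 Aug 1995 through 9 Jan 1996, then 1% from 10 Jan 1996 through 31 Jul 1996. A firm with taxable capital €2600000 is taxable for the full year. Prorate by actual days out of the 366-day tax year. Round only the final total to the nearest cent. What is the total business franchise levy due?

€22547.54

1 Aug 1995 – 9 Jan 1996: 162 days at 0.7% → €2600000 × 0.7% × 162/366 = €8055.7377
10 Jan – 31 Jul 1996: 204 days at 1% → €2600000 × 1% × 204/366 = €14491.8033
Total = €22547.5410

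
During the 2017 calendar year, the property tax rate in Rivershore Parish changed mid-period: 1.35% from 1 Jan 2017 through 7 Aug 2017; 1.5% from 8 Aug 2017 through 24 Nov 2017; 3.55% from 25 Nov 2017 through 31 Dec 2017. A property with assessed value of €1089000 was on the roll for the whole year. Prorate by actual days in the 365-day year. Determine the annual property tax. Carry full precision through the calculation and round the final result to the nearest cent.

€17617.93

1 Jan – 7 Aug 2017: 219 days at 1.35% → €1089000 × 1.35% × 219/365 = €8820.9000
8 Aug – 24 Nov 2017: 109 days at 1.5% → €1089000 × 1.5% × 109/365 = €4878.1233
25 Nov – 31 Dec 2017: 37 days at 3.55% → €1089000 × 3.55% × 37/365 = €3918.9082
Total = €17617.9315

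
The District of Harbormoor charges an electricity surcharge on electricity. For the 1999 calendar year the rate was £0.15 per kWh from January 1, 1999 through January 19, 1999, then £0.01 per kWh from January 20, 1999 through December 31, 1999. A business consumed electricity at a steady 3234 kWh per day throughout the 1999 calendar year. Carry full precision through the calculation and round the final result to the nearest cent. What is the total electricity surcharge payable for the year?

January 1 – January 19, 1999: 19 days × 3234 kWh/day = 61,446 kWh at £0.15/kWh → £9,216.90
January 20 – December 31, 1999: 346 days × 3234 kWh/day = 1,118,964 kWh at £0.01/kWh → £11,189.64

£20,406.54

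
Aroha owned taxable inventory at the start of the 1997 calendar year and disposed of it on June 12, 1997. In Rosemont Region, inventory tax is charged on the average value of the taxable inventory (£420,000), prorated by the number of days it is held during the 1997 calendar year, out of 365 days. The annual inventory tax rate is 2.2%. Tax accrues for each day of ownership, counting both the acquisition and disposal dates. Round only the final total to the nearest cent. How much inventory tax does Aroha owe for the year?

Days held (January 1 – June 12, 1997): 163 out of 365
Tax = £420,000 × 2.2% × 163/365 = £4,126.3562

£4,126.36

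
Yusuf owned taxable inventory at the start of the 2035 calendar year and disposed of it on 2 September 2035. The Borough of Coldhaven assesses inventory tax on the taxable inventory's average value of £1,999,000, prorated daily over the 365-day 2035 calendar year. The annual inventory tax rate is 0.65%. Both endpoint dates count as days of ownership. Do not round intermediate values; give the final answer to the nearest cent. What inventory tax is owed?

Days held (1 January – 2 September 2035): 245 out of 365
Tax = £1,999,000 × 0.65% × 245/365 = £8,721.6644

£8,721.66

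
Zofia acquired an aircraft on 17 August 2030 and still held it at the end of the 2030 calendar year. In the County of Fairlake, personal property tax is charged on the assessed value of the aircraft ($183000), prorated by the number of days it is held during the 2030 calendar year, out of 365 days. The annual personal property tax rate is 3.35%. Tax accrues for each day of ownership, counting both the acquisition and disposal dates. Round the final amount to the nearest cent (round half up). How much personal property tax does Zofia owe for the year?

Days held (17 August – 31 December 2030): 137 out of 365
Tax = $183000 × 3.35% × 137/365 = $2301.0370

$2301.04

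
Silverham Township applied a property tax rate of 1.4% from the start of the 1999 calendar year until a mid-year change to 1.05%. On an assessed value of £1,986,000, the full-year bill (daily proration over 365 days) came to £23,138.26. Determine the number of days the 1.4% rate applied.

Let d = days at the first rate; then 365 − d days at the second rate.
£1,986,000 × [1.4%·d + 1.05%·(365−d)] / 365 = £23,138.26
Solving gives d = 120, so the new rate took effect on 1 May 1999.

120 days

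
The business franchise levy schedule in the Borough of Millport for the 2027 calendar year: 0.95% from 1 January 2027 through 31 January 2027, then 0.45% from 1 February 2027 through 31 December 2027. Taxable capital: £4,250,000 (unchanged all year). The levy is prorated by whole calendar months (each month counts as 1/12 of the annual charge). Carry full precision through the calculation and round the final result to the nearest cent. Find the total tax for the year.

£20,895.83

1 January – 31 January 2027: 1 month at 0.95% → £4,250,000 × 0.95% × 1/12 = £3,364.5833
1 February – 31 December 2027: 11 months at 0.45% → £4,250,000 × 0.45% × 11/12 = £17,531.2500
Total = £20,895.8333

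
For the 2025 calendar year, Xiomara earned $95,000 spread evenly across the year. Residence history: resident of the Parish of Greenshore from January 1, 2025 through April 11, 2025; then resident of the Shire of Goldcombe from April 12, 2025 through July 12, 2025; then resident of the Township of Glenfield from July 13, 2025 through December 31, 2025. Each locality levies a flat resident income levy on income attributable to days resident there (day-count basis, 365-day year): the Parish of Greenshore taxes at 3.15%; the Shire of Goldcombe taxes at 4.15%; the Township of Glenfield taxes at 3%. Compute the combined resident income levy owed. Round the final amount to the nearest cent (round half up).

The Parish of Greenshore, January 1 – April 11, 2025: 101 days → $95,000 × 3.15% × 101/365 = $828.0616
The Shire of Goldcombe, April 12 – July 12, 2025: 92 days → $95,000 × 4.15% × 92/365 = $993.7260
The Township of Glenfield, July 13 – December 31, 2025: 172 days → $95,000 × 3% × 172/365 = $1,343.0137
Total = $3,164.8014

$3,164.80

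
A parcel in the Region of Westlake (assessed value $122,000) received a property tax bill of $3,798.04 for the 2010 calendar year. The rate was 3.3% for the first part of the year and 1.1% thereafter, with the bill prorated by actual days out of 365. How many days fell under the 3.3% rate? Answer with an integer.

334 days

Let d = days at the first rate; then 365 − d days at the second rate.
$122,000 × [3.3%·d + 1.1%·(365−d)] / 365 = $3,798.04
Solving gives d = 334, so the new rate took effect on 1 Dec 2010.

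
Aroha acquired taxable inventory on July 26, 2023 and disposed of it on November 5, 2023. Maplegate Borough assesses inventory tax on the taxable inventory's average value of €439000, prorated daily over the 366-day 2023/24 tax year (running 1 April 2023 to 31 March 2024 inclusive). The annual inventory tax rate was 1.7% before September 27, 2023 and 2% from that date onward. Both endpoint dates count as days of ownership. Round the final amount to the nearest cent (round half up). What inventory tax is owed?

€2244.18

July 26 – September 26, 2023: 63 days at 1.7% → €439000 × 1.7% × 63/366 = €1284.6148
September 27 – November 5, 2023: 40 days at 2% → €439000 × 2% × 40/366 = €959.5628
Total = €2244.1776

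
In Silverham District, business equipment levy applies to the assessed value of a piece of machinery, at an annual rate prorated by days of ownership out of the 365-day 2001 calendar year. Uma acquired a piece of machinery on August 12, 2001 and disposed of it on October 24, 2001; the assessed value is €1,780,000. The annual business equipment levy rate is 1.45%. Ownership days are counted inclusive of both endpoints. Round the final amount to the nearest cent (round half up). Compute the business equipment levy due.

€5,232.71

Days held (August 12 – October 24, 2001): 74 out of 365
Tax = €1,780,000 × 1.45% × 74/365 = €5,232.7123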